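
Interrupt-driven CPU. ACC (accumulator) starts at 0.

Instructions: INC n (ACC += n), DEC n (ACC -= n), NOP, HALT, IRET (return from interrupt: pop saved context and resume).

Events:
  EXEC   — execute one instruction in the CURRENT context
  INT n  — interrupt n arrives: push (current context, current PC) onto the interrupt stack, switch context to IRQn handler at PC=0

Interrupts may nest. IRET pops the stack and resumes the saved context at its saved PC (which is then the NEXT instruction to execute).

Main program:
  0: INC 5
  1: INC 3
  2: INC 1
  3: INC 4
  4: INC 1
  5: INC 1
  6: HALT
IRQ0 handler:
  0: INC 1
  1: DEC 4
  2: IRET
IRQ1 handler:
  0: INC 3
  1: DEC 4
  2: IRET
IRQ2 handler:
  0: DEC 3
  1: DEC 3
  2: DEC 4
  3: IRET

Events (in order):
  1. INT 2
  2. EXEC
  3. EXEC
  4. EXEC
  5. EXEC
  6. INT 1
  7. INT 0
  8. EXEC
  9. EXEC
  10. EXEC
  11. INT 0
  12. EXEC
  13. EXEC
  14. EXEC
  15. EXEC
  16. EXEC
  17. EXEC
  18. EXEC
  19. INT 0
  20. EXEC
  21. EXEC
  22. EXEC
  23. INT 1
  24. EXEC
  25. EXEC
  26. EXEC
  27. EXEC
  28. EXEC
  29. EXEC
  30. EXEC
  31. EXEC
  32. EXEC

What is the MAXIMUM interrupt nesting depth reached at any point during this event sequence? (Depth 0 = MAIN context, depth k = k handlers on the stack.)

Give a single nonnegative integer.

Event 1 (INT 2): INT 2 arrives: push (MAIN, PC=0), enter IRQ2 at PC=0 (depth now 1) [depth=1]
Event 2 (EXEC): [IRQ2] PC=0: DEC 3 -> ACC=-3 [depth=1]
Event 3 (EXEC): [IRQ2] PC=1: DEC 3 -> ACC=-6 [depth=1]
Event 4 (EXEC): [IRQ2] PC=2: DEC 4 -> ACC=-10 [depth=1]
Event 5 (EXEC): [IRQ2] PC=3: IRET -> resume MAIN at PC=0 (depth now 0) [depth=0]
Event 6 (INT 1): INT 1 arrives: push (MAIN, PC=0), enter IRQ1 at PC=0 (depth now 1) [depth=1]
Event 7 (INT 0): INT 0 arrives: push (IRQ1, PC=0), enter IRQ0 at PC=0 (depth now 2) [depth=2]
Event 8 (EXEC): [IRQ0] PC=0: INC 1 -> ACC=-9 [depth=2]
Event 9 (EXEC): [IRQ0] PC=1: DEC 4 -> ACC=-13 [depth=2]
Event 10 (EXEC): [IRQ0] PC=2: IRET -> resume IRQ1 at PC=0 (depth now 1) [depth=1]
Event 11 (INT 0): INT 0 arrives: push (IRQ1, PC=0), enter IRQ0 at PC=0 (depth now 2) [depth=2]
Event 12 (EXEC): [IRQ0] PC=0: INC 1 -> ACC=-12 [depth=2]
Event 13 (EXEC): [IRQ0] PC=1: DEC 4 -> ACC=-16 [depth=2]
Event 14 (EXEC): [IRQ0] PC=2: IRET -> resume IRQ1 at PC=0 (depth now 1) [depth=1]
Event 15 (EXEC): [IRQ1] PC=0: INC 3 -> ACC=-13 [depth=1]
Event 16 (EXEC): [IRQ1] PC=1: DEC 4 -> ACC=-17 [depth=1]
Event 17 (EXEC): [IRQ1] PC=2: IRET -> resume MAIN at PC=0 (depth now 0) [depth=0]
Event 18 (EXEC): [MAIN] PC=0: INC 5 -> ACC=-12 [depth=0]
Event 19 (INT 0): INT 0 arrives: push (MAIN, PC=1), enter IRQ0 at PC=0 (depth now 1) [depth=1]
Event 20 (EXEC): [IRQ0] PC=0: INC 1 -> ACC=-11 [depth=1]
Event 21 (EXEC): [IRQ0] PC=1: DEC 4 -> ACC=-15 [depth=1]
Event 22 (EXEC): [IRQ0] PC=2: IRET -> resume MAIN at PC=1 (depth now 0) [depth=0]
Event 23 (INT 1): INT 1 arrives: push (MAIN, PC=1), enter IRQ1 at PC=0 (depth now 1) [depth=1]
Event 24 (EXEC): [IRQ1] PC=0: INC 3 -> ACC=-12 [depth=1]
Event 25 (EXEC): [IRQ1] PC=1: DEC 4 -> ACC=-16 [depth=1]
Event 26 (EXEC): [IRQ1] PC=2: IRET -> resume MAIN at PC=1 (depth now 0) [depth=0]
Event 27 (EXEC): [MAIN] PC=1: INC 3 -> ACC=-13 [depth=0]
Event 28 (EXEC): [MAIN] PC=2: INC 1 -> ACC=-12 [depth=0]
Event 29 (EXEC): [MAIN] PC=3: INC 4 -> ACC=-8 [depth=0]
Event 30 (EXEC): [MAIN] PC=4: INC 1 -> ACC=-7 [depth=0]
Event 31 (EXEC): [MAIN] PC=5: INC 1 -> ACC=-6 [depth=0]
Event 32 (EXEC): [MAIN] PC=6: HALT [depth=0]
Max depth observed: 2

Answer: 2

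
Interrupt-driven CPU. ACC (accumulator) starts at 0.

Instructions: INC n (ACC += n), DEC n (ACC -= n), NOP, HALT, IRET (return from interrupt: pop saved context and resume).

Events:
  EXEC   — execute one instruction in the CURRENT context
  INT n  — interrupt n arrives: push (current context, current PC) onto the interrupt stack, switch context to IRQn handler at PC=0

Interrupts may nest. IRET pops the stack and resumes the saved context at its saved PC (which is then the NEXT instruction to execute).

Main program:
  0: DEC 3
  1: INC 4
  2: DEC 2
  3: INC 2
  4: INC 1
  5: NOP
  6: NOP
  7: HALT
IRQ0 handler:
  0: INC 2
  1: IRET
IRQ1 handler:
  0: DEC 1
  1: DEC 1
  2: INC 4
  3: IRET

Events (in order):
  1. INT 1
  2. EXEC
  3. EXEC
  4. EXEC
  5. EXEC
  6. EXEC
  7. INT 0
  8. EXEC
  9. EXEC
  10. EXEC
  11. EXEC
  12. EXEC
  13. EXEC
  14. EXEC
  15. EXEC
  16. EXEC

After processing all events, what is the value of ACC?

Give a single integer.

Event 1 (INT 1): INT 1 arrives: push (MAIN, PC=0), enter IRQ1 at PC=0 (depth now 1)
Event 2 (EXEC): [IRQ1] PC=0: DEC 1 -> ACC=-1
Event 3 (EXEC): [IRQ1] PC=1: DEC 1 -> ACC=-2
Event 4 (EXEC): [IRQ1] PC=2: INC 4 -> ACC=2
Event 5 (EXEC): [IRQ1] PC=3: IRET -> resume MAIN at PC=0 (depth now 0)
Event 6 (EXEC): [MAIN] PC=0: DEC 3 -> ACC=-1
Event 7 (INT 0): INT 0 arrives: push (MAIN, PC=1), enter IRQ0 at PC=0 (depth now 1)
Event 8 (EXEC): [IRQ0] PC=0: INC 2 -> ACC=1
Event 9 (EXEC): [IRQ0] PC=1: IRET -> resume MAIN at PC=1 (depth now 0)
Event 10 (EXEC): [MAIN] PC=1: INC 4 -> ACC=5
Event 11 (EXEC): [MAIN] PC=2: DEC 2 -> ACC=3
Event 12 (EXEC): [MAIN] PC=3: INC 2 -> ACC=5
Event 13 (EXEC): [MAIN] PC=4: INC 1 -> ACC=6
Event 14 (EXEC): [MAIN] PC=5: NOP
Event 15 (EXEC): [MAIN] PC=6: NOP
Event 16 (EXEC): [MAIN] PC=7: HALT

Answer: 6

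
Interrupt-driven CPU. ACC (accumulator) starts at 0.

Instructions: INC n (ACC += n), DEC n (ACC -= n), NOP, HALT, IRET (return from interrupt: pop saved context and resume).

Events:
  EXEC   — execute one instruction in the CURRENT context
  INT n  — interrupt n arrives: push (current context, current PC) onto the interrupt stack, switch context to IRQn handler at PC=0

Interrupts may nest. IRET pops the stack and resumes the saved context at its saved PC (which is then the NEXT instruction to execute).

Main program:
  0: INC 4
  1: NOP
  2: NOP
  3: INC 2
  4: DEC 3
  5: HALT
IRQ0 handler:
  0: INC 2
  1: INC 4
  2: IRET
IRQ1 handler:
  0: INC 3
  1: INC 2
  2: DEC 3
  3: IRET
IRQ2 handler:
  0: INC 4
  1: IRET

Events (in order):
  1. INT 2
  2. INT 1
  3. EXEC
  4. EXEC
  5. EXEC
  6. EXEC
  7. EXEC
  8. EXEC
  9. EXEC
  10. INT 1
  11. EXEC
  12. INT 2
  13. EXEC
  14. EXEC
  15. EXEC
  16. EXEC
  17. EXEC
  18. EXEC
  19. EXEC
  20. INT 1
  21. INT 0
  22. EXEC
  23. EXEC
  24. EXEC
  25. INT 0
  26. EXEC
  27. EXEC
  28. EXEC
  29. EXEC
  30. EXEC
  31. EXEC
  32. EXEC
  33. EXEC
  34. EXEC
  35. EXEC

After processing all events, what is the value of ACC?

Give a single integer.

Answer: 29

Derivation:
Event 1 (INT 2): INT 2 arrives: push (MAIN, PC=0), enter IRQ2 at PC=0 (depth now 1)
Event 2 (INT 1): INT 1 arrives: push (IRQ2, PC=0), enter IRQ1 at PC=0 (depth now 2)
Event 3 (EXEC): [IRQ1] PC=0: INC 3 -> ACC=3
Event 4 (EXEC): [IRQ1] PC=1: INC 2 -> ACC=5
Event 5 (EXEC): [IRQ1] PC=2: DEC 3 -> ACC=2
Event 6 (EXEC): [IRQ1] PC=3: IRET -> resume IRQ2 at PC=0 (depth now 1)
Event 7 (EXEC): [IRQ2] PC=0: INC 4 -> ACC=6
Event 8 (EXEC): [IRQ2] PC=1: IRET -> resume MAIN at PC=0 (depth now 0)
Event 9 (EXEC): [MAIN] PC=0: INC 4 -> ACC=10
Event 10 (INT 1): INT 1 arrives: push (MAIN, PC=1), enter IRQ1 at PC=0 (depth now 1)
Event 11 (EXEC): [IRQ1] PC=0: INC 3 -> ACC=13
Event 12 (INT 2): INT 2 arrives: push (IRQ1, PC=1), enter IRQ2 at PC=0 (depth now 2)
Event 13 (EXEC): [IRQ2] PC=0: INC 4 -> ACC=17
Event 14 (EXEC): [IRQ2] PC=1: IRET -> resume IRQ1 at PC=1 (depth now 1)
Event 15 (EXEC): [IRQ1] PC=1: INC 2 -> ACC=19
Event 16 (EXEC): [IRQ1] PC=2: DEC 3 -> ACC=16
Event 17 (EXEC): [IRQ1] PC=3: IRET -> resume MAIN at PC=1 (depth now 0)
Event 18 (EXEC): [MAIN] PC=1: NOP
Event 19 (EXEC): [MAIN] PC=2: NOP
Event 20 (INT 1): INT 1 arrives: push (MAIN, PC=3), enter IRQ1 at PC=0 (depth now 1)
Event 21 (INT 0): INT 0 arrives: push (IRQ1, PC=0), enter IRQ0 at PC=0 (depth now 2)
Event 22 (EXEC): [IRQ0] PC=0: INC 2 -> ACC=18
Event 23 (EXEC): [IRQ0] PC=1: INC 4 -> ACC=22
Event 24 (EXEC): [IRQ0] PC=2: IRET -> resume IRQ1 at PC=0 (depth now 1)
Event 25 (INT 0): INT 0 arrives: push (IRQ1, PC=0), enter IRQ0 at PC=0 (depth now 2)
Event 26 (EXEC): [IRQ0] PC=0: INC 2 -> ACC=24
Event 27 (EXEC): [IRQ0] PC=1: INC 4 -> ACC=28
Event 28 (EXEC): [IRQ0] PC=2: IRET -> resume IRQ1 at PC=0 (depth now 1)
Event 29 (EXEC): [IRQ1] PC=0: INC 3 -> ACC=31
Event 30 (EXEC): [IRQ1] PC=1: INC 2 -> ACC=33
Event 31 (EXEC): [IRQ1] PC=2: DEC 3 -> ACC=30
Event 32 (EXEC): [IRQ1] PC=3: IRET -> resume MAIN at PC=3 (depth now 0)
Event 33 (EXEC): [MAIN] PC=3: INC 2 -> ACC=32
Event 34 (EXEC): [MAIN] PC=4: DEC 3 -> ACC=29
Event 35 (EXEC): [MAIN] PC=5: HALT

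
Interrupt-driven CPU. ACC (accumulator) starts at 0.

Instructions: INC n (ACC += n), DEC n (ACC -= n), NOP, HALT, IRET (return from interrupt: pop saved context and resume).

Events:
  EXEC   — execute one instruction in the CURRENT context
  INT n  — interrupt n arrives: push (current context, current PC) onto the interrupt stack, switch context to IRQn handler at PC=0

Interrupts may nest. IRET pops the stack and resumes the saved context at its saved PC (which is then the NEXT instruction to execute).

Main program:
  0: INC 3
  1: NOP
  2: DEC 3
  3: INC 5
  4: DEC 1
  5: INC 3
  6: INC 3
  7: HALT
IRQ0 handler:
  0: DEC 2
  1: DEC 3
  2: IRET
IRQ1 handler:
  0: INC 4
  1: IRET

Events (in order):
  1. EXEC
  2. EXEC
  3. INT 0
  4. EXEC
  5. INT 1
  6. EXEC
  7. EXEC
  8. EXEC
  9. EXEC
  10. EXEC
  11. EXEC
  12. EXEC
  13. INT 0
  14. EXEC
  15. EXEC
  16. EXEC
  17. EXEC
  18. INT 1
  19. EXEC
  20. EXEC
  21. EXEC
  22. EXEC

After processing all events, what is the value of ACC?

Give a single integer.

Event 1 (EXEC): [MAIN] PC=0: INC 3 -> ACC=3
Event 2 (EXEC): [MAIN] PC=1: NOP
Event 3 (INT 0): INT 0 arrives: push (MAIN, PC=2), enter IRQ0 at PC=0 (depth now 1)
Event 4 (EXEC): [IRQ0] PC=0: DEC 2 -> ACC=1
Event 5 (INT 1): INT 1 arrives: push (IRQ0, PC=1), enter IRQ1 at PC=0 (depth now 2)
Event 6 (EXEC): [IRQ1] PC=0: INC 4 -> ACC=5
Event 7 (EXEC): [IRQ1] PC=1: IRET -> resume IRQ0 at PC=1 (depth now 1)
Event 8 (EXEC): [IRQ0] PC=1: DEC 3 -> ACC=2
Event 9 (EXEC): [IRQ0] PC=2: IRET -> resume MAIN at PC=2 (depth now 0)
Event 10 (EXEC): [MAIN] PC=2: DEC 3 -> ACC=-1
Event 11 (EXEC): [MAIN] PC=3: INC 5 -> ACC=4
Event 12 (EXEC): [MAIN] PC=4: DEC 1 -> ACC=3
Event 13 (INT 0): INT 0 arrives: push (MAIN, PC=5), enter IRQ0 at PC=0 (depth now 1)
Event 14 (EXEC): [IRQ0] PC=0: DEC 2 -> ACC=1
Event 15 (EXEC): [IRQ0] PC=1: DEC 3 -> ACC=-2
Event 16 (EXEC): [IRQ0] PC=2: IRET -> resume MAIN at PC=5 (depth now 0)
Event 17 (EXEC): [MAIN] PC=5: INC 3 -> ACC=1
Event 18 (INT 1): INT 1 arrives: push (MAIN, PC=6), enter IRQ1 at PC=0 (depth now 1)
Event 19 (EXEC): [IRQ1] PC=0: INC 4 -> ACC=5
Event 20 (EXEC): [IRQ1] PC=1: IRET -> resume MAIN at PC=6 (depth now 0)
Event 21 (EXEC): [MAIN] PC=6: INC 3 -> ACC=8
Event 22 (EXEC): [MAIN] PC=7: HALT

Answer: 8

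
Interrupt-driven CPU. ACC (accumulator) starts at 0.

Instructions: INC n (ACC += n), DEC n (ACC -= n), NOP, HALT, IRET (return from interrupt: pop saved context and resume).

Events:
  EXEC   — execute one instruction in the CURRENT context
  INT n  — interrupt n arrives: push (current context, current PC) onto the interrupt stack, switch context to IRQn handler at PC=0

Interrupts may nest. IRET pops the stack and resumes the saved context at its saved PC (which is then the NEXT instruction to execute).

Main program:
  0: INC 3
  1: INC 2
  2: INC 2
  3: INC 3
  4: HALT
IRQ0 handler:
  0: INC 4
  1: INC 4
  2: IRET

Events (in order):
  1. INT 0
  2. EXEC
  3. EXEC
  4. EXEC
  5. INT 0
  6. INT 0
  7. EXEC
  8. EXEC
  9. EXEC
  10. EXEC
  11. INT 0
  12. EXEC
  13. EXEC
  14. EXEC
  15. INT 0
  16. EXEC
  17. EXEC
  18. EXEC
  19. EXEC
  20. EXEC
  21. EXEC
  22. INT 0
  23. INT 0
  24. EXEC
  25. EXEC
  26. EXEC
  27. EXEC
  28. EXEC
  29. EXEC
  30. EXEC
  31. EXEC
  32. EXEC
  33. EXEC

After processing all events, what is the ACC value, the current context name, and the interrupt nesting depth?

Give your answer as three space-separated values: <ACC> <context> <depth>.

Event 1 (INT 0): INT 0 arrives: push (MAIN, PC=0), enter IRQ0 at PC=0 (depth now 1)
Event 2 (EXEC): [IRQ0] PC=0: INC 4 -> ACC=4
Event 3 (EXEC): [IRQ0] PC=1: INC 4 -> ACC=8
Event 4 (EXEC): [IRQ0] PC=2: IRET -> resume MAIN at PC=0 (depth now 0)
Event 5 (INT 0): INT 0 arrives: push (MAIN, PC=0), enter IRQ0 at PC=0 (depth now 1)
Event 6 (INT 0): INT 0 arrives: push (IRQ0, PC=0), enter IRQ0 at PC=0 (depth now 2)
Event 7 (EXEC): [IRQ0] PC=0: INC 4 -> ACC=12
Event 8 (EXEC): [IRQ0] PC=1: INC 4 -> ACC=16
Event 9 (EXEC): [IRQ0] PC=2: IRET -> resume IRQ0 at PC=0 (depth now 1)
Event 10 (EXEC): [IRQ0] PC=0: INC 4 -> ACC=20
Event 11 (INT 0): INT 0 arrives: push (IRQ0, PC=1), enter IRQ0 at PC=0 (depth now 2)
Event 12 (EXEC): [IRQ0] PC=0: INC 4 -> ACC=24
Event 13 (EXEC): [IRQ0] PC=1: INC 4 -> ACC=28
Event 14 (EXEC): [IRQ0] PC=2: IRET -> resume IRQ0 at PC=1 (depth now 1)
Event 15 (INT 0): INT 0 arrives: push (IRQ0, PC=1), enter IRQ0 at PC=0 (depth now 2)
Event 16 (EXEC): [IRQ0] PC=0: INC 4 -> ACC=32
Event 17 (EXEC): [IRQ0] PC=1: INC 4 -> ACC=36
Event 18 (EXEC): [IRQ0] PC=2: IRET -> resume IRQ0 at PC=1 (depth now 1)
Event 19 (EXEC): [IRQ0] PC=1: INC 4 -> ACC=40
Event 20 (EXEC): [IRQ0] PC=2: IRET -> resume MAIN at PC=0 (depth now 0)
Event 21 (EXEC): [MAIN] PC=0: INC 3 -> ACC=43
Event 22 (INT 0): INT 0 arrives: push (MAIN, PC=1), enter IRQ0 at PC=0 (depth now 1)
Event 23 (INT 0): INT 0 arrives: push (IRQ0, PC=0), enter IRQ0 at PC=0 (depth now 2)
Event 24 (EXEC): [IRQ0] PC=0: INC 4 -> ACC=47
Event 25 (EXEC): [IRQ0] PC=1: INC 4 -> ACC=51
Event 26 (EXEC): [IRQ0] PC=2: IRET -> resume IRQ0 at PC=0 (depth now 1)
Event 27 (EXEC): [IRQ0] PC=0: INC 4 -> ACC=55
Event 28 (EXEC): [IRQ0] PC=1: INC 4 -> ACC=59
Event 29 (EXEC): [IRQ0] PC=2: IRET -> resume MAIN at PC=1 (depth now 0)
Event 30 (EXEC): [MAIN] PC=1: INC 2 -> ACC=61
Event 31 (EXEC): [MAIN] PC=2: INC 2 -> ACC=63
Event 32 (EXEC): [MAIN] PC=3: INC 3 -> ACC=66
Event 33 (EXEC): [MAIN] PC=4: HALT

Answer: 66 MAIN 0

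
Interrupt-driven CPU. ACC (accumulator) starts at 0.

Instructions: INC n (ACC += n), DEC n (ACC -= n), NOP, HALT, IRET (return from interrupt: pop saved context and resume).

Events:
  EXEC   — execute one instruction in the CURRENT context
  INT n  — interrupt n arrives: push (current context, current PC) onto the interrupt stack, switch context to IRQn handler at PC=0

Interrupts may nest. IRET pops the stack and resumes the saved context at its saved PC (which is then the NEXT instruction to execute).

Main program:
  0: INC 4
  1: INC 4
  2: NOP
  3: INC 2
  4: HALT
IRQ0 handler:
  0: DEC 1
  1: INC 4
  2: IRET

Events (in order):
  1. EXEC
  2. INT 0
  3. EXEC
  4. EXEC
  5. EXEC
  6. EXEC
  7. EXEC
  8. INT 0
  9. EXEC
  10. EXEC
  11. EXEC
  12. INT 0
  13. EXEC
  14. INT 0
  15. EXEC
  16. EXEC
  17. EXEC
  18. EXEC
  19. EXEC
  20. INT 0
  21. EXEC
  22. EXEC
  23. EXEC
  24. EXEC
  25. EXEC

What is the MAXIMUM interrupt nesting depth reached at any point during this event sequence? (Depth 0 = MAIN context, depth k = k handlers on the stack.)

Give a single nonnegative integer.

Event 1 (EXEC): [MAIN] PC=0: INC 4 -> ACC=4 [depth=0]
Event 2 (INT 0): INT 0 arrives: push (MAIN, PC=1), enter IRQ0 at PC=0 (depth now 1) [depth=1]
Event 3 (EXEC): [IRQ0] PC=0: DEC 1 -> ACC=3 [depth=1]
Event 4 (EXEC): [IRQ0] PC=1: INC 4 -> ACC=7 [depth=1]
Event 5 (EXEC): [IRQ0] PC=2: IRET -> resume MAIN at PC=1 (depth now 0) [depth=0]
Event 6 (EXEC): [MAIN] PC=1: INC 4 -> ACC=11 [depth=0]
Event 7 (EXEC): [MAIN] PC=2: NOP [depth=0]
Event 8 (INT 0): INT 0 arrives: push (MAIN, PC=3), enter IRQ0 at PC=0 (depth now 1) [depth=1]
Event 9 (EXEC): [IRQ0] PC=0: DEC 1 -> ACC=10 [depth=1]
Event 10 (EXEC): [IRQ0] PC=1: INC 4 -> ACC=14 [depth=1]
Event 11 (EXEC): [IRQ0] PC=2: IRET -> resume MAIN at PC=3 (depth now 0) [depth=0]
Event 12 (INT 0): INT 0 arrives: push (MAIN, PC=3), enter IRQ0 at PC=0 (depth now 1) [depth=1]
Event 13 (EXEC): [IRQ0] PC=0: DEC 1 -> ACC=13 [depth=1]
Event 14 (INT 0): INT 0 arrives: push (IRQ0, PC=1), enter IRQ0 at PC=0 (depth now 2) [depth=2]
Event 15 (EXEC): [IRQ0] PC=0: DEC 1 -> ACC=12 [depth=2]
Event 16 (EXEC): [IRQ0] PC=1: INC 4 -> ACC=16 [depth=2]
Event 17 (EXEC): [IRQ0] PC=2: IRET -> resume IRQ0 at PC=1 (depth now 1) [depth=1]
Event 18 (EXEC): [IRQ0] PC=1: INC 4 -> ACC=20 [depth=1]
Event 19 (EXEC): [IRQ0] PC=2: IRET -> resume MAIN at PC=3 (depth now 0) [depth=0]
Event 20 (INT 0): INT 0 arrives: push (MAIN, PC=3), enter IRQ0 at PC=0 (depth now 1) [depth=1]
Event 21 (EXEC): [IRQ0] PC=0: DEC 1 -> ACC=19 [depth=1]
Event 22 (EXEC): [IRQ0] PC=1: INC 4 -> ACC=23 [depth=1]
Event 23 (EXEC): [IRQ0] PC=2: IRET -> resume MAIN at PC=3 (depth now 0) [depth=0]
Event 24 (EXEC): [MAIN] PC=3: INC 2 -> ACC=25 [depth=0]
Event 25 (EXEC): [MAIN] PC=4: HALT [depth=0]
Max depth observed: 2

Answer: 2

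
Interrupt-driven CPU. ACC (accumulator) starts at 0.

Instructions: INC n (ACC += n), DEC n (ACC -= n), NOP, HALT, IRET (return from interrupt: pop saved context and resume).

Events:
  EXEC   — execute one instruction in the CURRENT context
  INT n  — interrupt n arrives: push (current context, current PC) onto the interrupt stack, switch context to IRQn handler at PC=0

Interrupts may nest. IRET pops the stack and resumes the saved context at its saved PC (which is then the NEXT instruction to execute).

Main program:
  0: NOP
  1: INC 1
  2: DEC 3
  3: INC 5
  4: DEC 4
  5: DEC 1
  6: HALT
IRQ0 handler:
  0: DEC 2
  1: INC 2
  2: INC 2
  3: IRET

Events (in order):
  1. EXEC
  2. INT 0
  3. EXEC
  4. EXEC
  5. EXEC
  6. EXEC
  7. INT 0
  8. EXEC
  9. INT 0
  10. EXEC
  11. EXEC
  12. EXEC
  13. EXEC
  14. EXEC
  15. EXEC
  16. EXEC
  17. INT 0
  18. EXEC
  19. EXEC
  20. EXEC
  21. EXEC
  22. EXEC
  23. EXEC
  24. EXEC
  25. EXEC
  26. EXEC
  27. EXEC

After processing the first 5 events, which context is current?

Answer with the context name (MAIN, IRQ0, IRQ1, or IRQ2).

Event 1 (EXEC): [MAIN] PC=0: NOP
Event 2 (INT 0): INT 0 arrives: push (MAIN, PC=1), enter IRQ0 at PC=0 (depth now 1)
Event 3 (EXEC): [IRQ0] PC=0: DEC 2 -> ACC=-2
Event 4 (EXEC): [IRQ0] PC=1: INC 2 -> ACC=0
Event 5 (EXEC): [IRQ0] PC=2: INC 2 -> ACC=2

Answer: IRQ0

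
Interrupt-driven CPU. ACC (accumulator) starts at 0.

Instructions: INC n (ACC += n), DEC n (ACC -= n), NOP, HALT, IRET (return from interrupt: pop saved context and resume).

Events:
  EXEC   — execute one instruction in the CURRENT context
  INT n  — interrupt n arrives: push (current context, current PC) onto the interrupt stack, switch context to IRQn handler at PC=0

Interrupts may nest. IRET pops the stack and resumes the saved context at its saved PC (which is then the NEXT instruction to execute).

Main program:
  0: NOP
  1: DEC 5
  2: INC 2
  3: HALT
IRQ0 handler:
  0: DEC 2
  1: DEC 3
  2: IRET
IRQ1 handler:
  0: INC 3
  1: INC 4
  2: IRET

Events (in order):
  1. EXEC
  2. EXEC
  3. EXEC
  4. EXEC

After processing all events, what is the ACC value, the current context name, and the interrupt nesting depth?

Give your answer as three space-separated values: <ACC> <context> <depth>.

Answer: -3 MAIN 0

Derivation:
Event 1 (EXEC): [MAIN] PC=0: NOP
Event 2 (EXEC): [MAIN] PC=1: DEC 5 -> ACC=-5
Event 3 (EXEC): [MAIN] PC=2: INC 2 -> ACC=-3
Event 4 (EXEC): [MAIN] PC=3: HALT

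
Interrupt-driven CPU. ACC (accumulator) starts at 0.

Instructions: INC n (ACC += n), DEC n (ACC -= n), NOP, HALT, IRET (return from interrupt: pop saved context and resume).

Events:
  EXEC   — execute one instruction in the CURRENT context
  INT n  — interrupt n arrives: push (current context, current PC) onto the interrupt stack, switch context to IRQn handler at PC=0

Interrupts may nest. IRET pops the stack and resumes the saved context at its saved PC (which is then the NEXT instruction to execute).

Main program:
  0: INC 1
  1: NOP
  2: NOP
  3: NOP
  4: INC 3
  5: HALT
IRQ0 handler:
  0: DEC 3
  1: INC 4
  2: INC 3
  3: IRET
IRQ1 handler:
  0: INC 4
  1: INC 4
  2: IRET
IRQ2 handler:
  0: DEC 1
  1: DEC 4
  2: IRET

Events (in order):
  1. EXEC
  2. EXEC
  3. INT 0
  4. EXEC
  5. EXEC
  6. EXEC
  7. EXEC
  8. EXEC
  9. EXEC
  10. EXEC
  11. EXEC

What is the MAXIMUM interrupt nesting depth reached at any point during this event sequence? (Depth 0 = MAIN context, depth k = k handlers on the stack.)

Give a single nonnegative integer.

Answer: 1

Derivation:
Event 1 (EXEC): [MAIN] PC=0: INC 1 -> ACC=1 [depth=0]
Event 2 (EXEC): [MAIN] PC=1: NOP [depth=0]
Event 3 (INT 0): INT 0 arrives: push (MAIN, PC=2), enter IRQ0 at PC=0 (depth now 1) [depth=1]
Event 4 (EXEC): [IRQ0] PC=0: DEC 3 -> ACC=-2 [depth=1]
Event 5 (EXEC): [IRQ0] PC=1: INC 4 -> ACC=2 [depth=1]
Event 6 (EXEC): [IRQ0] PC=2: INC 3 -> ACC=5 [depth=1]
Event 7 (EXEC): [IRQ0] PC=3: IRET -> resume MAIN at PC=2 (depth now 0) [depth=0]
Event 8 (EXEC): [MAIN] PC=2: NOP [depth=0]
Event 9 (EXEC): [MAIN] PC=3: NOP [depth=0]
Event 10 (EXEC): [MAIN] PC=4: INC 3 -> ACC=8 [depth=0]
Event 11 (EXEC): [MAIN] PC=5: HALT [depth=0]
Max depth observed: 1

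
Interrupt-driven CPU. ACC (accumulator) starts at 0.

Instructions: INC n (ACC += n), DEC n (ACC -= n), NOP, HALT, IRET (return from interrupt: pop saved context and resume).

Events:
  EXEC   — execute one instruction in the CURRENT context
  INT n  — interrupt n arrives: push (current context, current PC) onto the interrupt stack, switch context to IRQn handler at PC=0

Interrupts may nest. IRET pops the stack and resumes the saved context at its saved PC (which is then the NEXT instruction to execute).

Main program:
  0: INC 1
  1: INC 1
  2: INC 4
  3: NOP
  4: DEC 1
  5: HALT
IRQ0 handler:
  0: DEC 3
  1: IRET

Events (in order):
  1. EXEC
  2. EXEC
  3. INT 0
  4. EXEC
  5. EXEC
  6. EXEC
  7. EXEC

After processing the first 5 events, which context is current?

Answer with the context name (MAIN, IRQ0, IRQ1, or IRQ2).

Event 1 (EXEC): [MAIN] PC=0: INC 1 -> ACC=1
Event 2 (EXEC): [MAIN] PC=1: INC 1 -> ACC=2
Event 3 (INT 0): INT 0 arrives: push (MAIN, PC=2), enter IRQ0 at PC=0 (depth now 1)
Event 4 (EXEC): [IRQ0] PC=0: DEC 3 -> ACC=-1
Event 5 (EXEC): [IRQ0] PC=1: IRET -> resume MAIN at PC=2 (depth now 0)

Answer: MAIN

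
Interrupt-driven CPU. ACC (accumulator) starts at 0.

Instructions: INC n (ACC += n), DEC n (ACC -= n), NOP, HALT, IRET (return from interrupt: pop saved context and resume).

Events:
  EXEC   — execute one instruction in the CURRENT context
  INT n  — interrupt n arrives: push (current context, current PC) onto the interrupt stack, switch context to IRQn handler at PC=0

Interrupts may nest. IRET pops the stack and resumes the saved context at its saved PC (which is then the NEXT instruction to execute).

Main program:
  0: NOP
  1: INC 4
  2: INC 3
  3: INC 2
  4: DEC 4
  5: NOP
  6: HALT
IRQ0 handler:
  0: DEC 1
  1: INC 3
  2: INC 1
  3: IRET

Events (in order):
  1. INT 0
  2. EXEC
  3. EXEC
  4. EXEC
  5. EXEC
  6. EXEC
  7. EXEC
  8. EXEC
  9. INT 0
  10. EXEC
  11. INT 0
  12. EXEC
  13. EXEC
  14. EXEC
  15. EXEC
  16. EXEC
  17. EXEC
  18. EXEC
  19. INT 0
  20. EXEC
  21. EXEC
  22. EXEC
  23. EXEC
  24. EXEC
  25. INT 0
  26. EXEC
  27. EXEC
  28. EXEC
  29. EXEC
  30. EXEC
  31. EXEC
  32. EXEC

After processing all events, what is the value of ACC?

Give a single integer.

Event 1 (INT 0): INT 0 arrives: push (MAIN, PC=0), enter IRQ0 at PC=0 (depth now 1)
Event 2 (EXEC): [IRQ0] PC=0: DEC 1 -> ACC=-1
Event 3 (EXEC): [IRQ0] PC=1: INC 3 -> ACC=2
Event 4 (EXEC): [IRQ0] PC=2: INC 1 -> ACC=3
Event 5 (EXEC): [IRQ0] PC=3: IRET -> resume MAIN at PC=0 (depth now 0)
Event 6 (EXEC): [MAIN] PC=0: NOP
Event 7 (EXEC): [MAIN] PC=1: INC 4 -> ACC=7
Event 8 (EXEC): [MAIN] PC=2: INC 3 -> ACC=10
Event 9 (INT 0): INT 0 arrives: push (MAIN, PC=3), enter IRQ0 at PC=0 (depth now 1)
Event 10 (EXEC): [IRQ0] PC=0: DEC 1 -> ACC=9
Event 11 (INT 0): INT 0 arrives: push (IRQ0, PC=1), enter IRQ0 at PC=0 (depth now 2)
Event 12 (EXEC): [IRQ0] PC=0: DEC 1 -> ACC=8
Event 13 (EXEC): [IRQ0] PC=1: INC 3 -> ACC=11
Event 14 (EXEC): [IRQ0] PC=2: INC 1 -> ACC=12
Event 15 (EXEC): [IRQ0] PC=3: IRET -> resume IRQ0 at PC=1 (depth now 1)
Event 16 (EXEC): [IRQ0] PC=1: INC 3 -> ACC=15
Event 17 (EXEC): [IRQ0] PC=2: INC 1 -> ACC=16
Event 18 (EXEC): [IRQ0] PC=3: IRET -> resume MAIN at PC=3 (depth now 0)
Event 19 (INT 0): INT 0 arrives: push (MAIN, PC=3), enter IRQ0 at PC=0 (depth now 1)
Event 20 (EXEC): [IRQ0] PC=0: DEC 1 -> ACC=15
Event 21 (EXEC): [IRQ0] PC=1: INC 3 -> ACC=18
Event 22 (EXEC): [IRQ0] PC=2: INC 1 -> ACC=19
Event 23 (EXEC): [IRQ0] PC=3: IRET -> resume MAIN at PC=3 (depth now 0)
Event 24 (EXEC): [MAIN] PC=3: INC 2 -> ACC=21
Event 25 (INT 0): INT 0 arrives: push (MAIN, PC=4), enter IRQ0 at PC=0 (depth now 1)
Event 26 (EXEC): [IRQ0] PC=0: DEC 1 -> ACC=20
Event 27 (EXEC): [IRQ0] PC=1: INC 3 -> ACC=23
Event 28 (EXEC): [IRQ0] PC=2: INC 1 -> ACC=24
Event 29 (EXEC): [IRQ0] PC=3: IRET -> resume MAIN at PC=4 (depth now 0)
Event 30 (EXEC): [MAIN] PC=4: DEC 4 -> ACC=20
Event 31 (EXEC): [MAIN] PC=5: NOP
Event 32 (EXEC): [MAIN] PC=6: HALT

Answer: 20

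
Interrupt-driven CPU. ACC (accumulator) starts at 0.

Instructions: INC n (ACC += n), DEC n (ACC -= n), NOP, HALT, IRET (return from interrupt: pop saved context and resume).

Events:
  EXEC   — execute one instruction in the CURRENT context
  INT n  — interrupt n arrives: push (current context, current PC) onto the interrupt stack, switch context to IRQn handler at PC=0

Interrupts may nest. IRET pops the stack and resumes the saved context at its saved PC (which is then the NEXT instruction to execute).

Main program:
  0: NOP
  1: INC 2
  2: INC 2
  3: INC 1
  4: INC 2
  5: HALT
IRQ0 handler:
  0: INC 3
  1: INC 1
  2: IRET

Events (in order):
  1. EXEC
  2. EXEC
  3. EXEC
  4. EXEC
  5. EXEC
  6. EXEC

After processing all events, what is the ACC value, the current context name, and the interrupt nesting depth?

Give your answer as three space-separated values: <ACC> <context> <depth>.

Answer: 7 MAIN 0

Derivation:
Event 1 (EXEC): [MAIN] PC=0: NOP
Event 2 (EXEC): [MAIN] PC=1: INC 2 -> ACC=2
Event 3 (EXEC): [MAIN] PC=2: INC 2 -> ACC=4
Event 4 (EXEC): [MAIN] PC=3: INC 1 -> ACC=5
Event 5 (EXEC): [MAIN] PC=4: INC 2 -> ACC=7
Event 6 (EXEC): [MAIN] PC=5: HALT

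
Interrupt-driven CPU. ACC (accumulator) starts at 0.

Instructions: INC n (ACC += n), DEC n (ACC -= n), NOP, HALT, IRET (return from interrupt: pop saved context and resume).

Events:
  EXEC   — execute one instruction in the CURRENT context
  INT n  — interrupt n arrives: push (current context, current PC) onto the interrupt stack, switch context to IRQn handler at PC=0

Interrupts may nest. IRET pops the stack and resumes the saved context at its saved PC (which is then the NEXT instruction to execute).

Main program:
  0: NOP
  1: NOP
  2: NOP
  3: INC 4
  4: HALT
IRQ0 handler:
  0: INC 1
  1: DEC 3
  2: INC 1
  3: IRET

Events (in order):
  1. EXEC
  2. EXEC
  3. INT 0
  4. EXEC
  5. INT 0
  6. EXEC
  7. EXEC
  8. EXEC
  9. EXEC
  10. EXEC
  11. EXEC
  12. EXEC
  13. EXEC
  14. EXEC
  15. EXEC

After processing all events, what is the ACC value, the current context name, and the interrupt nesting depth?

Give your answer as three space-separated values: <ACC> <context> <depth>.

Answer: 2 MAIN 0

Derivation:
Event 1 (EXEC): [MAIN] PC=0: NOP
Event 2 (EXEC): [MAIN] PC=1: NOP
Event 3 (INT 0): INT 0 arrives: push (MAIN, PC=2), enter IRQ0 at PC=0 (depth now 1)
Event 4 (EXEC): [IRQ0] PC=0: INC 1 -> ACC=1
Event 5 (INT 0): INT 0 arrives: push (IRQ0, PC=1), enter IRQ0 at PC=0 (depth now 2)
Event 6 (EXEC): [IRQ0] PC=0: INC 1 -> ACC=2
Event 7 (EXEC): [IRQ0] PC=1: DEC 3 -> ACC=-1
Event 8 (EXEC): [IRQ0] PC=2: INC 1 -> ACC=0
Event 9 (EXEC): [IRQ0] PC=3: IRET -> resume IRQ0 at PC=1 (depth now 1)
Event 10 (EXEC): [IRQ0] PC=1: DEC 3 -> ACC=-3
Event 11 (EXEC): [IRQ0] PC=2: INC 1 -> ACC=-2
Event 12 (EXEC): [IRQ0] PC=3: IRET -> resume MAIN at PC=2 (depth now 0)
Event 13 (EXEC): [MAIN] PC=2: NOP
Event 14 (EXEC): [MAIN] PC=3: INC 4 -> ACC=2
Event 15 (EXEC): [MAIN] PC=4: HALT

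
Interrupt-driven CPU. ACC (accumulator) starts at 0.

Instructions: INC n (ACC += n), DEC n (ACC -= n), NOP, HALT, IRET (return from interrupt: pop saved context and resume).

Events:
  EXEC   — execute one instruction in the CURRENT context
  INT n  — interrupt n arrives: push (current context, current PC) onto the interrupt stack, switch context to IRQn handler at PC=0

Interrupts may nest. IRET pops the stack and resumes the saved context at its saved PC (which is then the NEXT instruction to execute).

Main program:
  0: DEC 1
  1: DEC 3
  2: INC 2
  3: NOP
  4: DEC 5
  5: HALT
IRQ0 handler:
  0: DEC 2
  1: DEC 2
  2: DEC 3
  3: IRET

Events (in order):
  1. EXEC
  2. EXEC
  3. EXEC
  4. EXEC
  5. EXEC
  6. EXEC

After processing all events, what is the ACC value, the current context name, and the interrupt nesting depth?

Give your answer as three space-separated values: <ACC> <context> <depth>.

Answer: -7 MAIN 0

Derivation:
Event 1 (EXEC): [MAIN] PC=0: DEC 1 -> ACC=-1
Event 2 (EXEC): [MAIN] PC=1: DEC 3 -> ACC=-4
Event 3 (EXEC): [MAIN] PC=2: INC 2 -> ACC=-2
Event 4 (EXEC): [MAIN] PC=3: NOP
Event 5 (EXEC): [MAIN] PC=4: DEC 5 -> ACC=-7
Event 6 (EXEC): [MAIN] PC=5: HALT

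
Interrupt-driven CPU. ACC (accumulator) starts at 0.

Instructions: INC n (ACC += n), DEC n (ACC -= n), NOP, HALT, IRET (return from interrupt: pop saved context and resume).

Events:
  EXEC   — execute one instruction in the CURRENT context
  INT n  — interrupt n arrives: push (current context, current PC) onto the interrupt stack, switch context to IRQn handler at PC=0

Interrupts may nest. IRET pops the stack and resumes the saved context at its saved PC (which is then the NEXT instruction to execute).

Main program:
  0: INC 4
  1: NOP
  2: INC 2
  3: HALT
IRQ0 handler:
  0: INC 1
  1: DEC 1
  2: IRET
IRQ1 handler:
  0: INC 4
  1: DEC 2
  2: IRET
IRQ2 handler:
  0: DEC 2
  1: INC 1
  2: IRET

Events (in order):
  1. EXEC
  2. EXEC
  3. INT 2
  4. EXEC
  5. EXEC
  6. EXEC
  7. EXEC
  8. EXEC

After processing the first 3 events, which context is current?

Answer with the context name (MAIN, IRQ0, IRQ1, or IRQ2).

Answer: IRQ2

Derivation:
Event 1 (EXEC): [MAIN] PC=0: INC 4 -> ACC=4
Event 2 (EXEC): [MAIN] PC=1: NOP
Event 3 (INT 2): INT 2 arrives: push (MAIN, PC=2), enter IRQ2 at PC=0 (depth now 1)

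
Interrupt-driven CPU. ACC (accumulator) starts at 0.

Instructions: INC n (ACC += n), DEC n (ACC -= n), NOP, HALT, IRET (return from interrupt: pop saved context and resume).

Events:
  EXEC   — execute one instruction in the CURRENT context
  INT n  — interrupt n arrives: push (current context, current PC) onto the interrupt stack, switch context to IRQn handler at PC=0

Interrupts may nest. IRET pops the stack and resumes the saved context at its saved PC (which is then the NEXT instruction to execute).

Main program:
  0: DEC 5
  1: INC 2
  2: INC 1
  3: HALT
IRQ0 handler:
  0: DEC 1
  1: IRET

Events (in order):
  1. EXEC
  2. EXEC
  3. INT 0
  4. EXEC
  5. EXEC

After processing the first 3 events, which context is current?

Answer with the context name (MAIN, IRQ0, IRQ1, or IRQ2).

Answer: IRQ0

Derivation:
Event 1 (EXEC): [MAIN] PC=0: DEC 5 -> ACC=-5
Event 2 (EXEC): [MAIN] PC=1: INC 2 -> ACC=-3
Event 3 (INT 0): INT 0 arrives: push (MAIN, PC=2), enter IRQ0 at PC=0 (depth now 1)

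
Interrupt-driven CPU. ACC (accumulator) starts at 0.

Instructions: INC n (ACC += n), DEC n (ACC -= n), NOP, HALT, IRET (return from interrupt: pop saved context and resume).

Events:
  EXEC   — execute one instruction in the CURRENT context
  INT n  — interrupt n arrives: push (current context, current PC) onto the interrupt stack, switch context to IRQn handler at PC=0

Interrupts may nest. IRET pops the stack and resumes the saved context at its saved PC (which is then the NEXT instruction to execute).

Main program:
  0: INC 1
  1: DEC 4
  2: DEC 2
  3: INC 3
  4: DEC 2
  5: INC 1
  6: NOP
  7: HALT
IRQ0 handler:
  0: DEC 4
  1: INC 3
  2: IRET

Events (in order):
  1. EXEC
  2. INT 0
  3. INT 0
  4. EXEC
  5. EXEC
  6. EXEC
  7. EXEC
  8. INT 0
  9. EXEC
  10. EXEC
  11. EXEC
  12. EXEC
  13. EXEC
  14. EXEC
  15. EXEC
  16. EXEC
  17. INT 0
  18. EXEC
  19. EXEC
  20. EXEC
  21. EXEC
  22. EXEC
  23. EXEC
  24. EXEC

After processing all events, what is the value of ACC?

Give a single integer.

Event 1 (EXEC): [MAIN] PC=0: INC 1 -> ACC=1
Event 2 (INT 0): INT 0 arrives: push (MAIN, PC=1), enter IRQ0 at PC=0 (depth now 1)
Event 3 (INT 0): INT 0 arrives: push (IRQ0, PC=0), enter IRQ0 at PC=0 (depth now 2)
Event 4 (EXEC): [IRQ0] PC=0: DEC 4 -> ACC=-3
Event 5 (EXEC): [IRQ0] PC=1: INC 3 -> ACC=0
Event 6 (EXEC): [IRQ0] PC=2: IRET -> resume IRQ0 at PC=0 (depth now 1)
Event 7 (EXEC): [IRQ0] PC=0: DEC 4 -> ACC=-4
Event 8 (INT 0): INT 0 arrives: push (IRQ0, PC=1), enter IRQ0 at PC=0 (depth now 2)
Event 9 (EXEC): [IRQ0] PC=0: DEC 4 -> ACC=-8
Event 10 (EXEC): [IRQ0] PC=1: INC 3 -> ACC=-5
Event 11 (EXEC): [IRQ0] PC=2: IRET -> resume IRQ0 at PC=1 (depth now 1)
Event 12 (EXEC): [IRQ0] PC=1: INC 3 -> ACC=-2
Event 13 (EXEC): [IRQ0] PC=2: IRET -> resume MAIN at PC=1 (depth now 0)
Event 14 (EXEC): [MAIN] PC=1: DEC 4 -> ACC=-6
Event 15 (EXEC): [MAIN] PC=2: DEC 2 -> ACC=-8
Event 16 (EXEC): [MAIN] PC=3: INC 3 -> ACC=-5
Event 17 (INT 0): INT 0 arrives: push (MAIN, PC=4), enter IRQ0 at PC=0 (depth now 1)
Event 18 (EXEC): [IRQ0] PC=0: DEC 4 -> ACC=-9
Event 19 (EXEC): [IRQ0] PC=1: INC 3 -> ACC=-6
Event 20 (EXEC): [IRQ0] PC=2: IRET -> resume MAIN at PC=4 (depth now 0)
Event 21 (EXEC): [MAIN] PC=4: DEC 2 -> ACC=-8
Event 22 (EXEC): [MAIN] PC=5: INC 1 -> ACC=-7
Event 23 (EXEC): [MAIN] PC=6: NOP
Event 24 (EXEC): [MAIN] PC=7: HALT

Answer: -7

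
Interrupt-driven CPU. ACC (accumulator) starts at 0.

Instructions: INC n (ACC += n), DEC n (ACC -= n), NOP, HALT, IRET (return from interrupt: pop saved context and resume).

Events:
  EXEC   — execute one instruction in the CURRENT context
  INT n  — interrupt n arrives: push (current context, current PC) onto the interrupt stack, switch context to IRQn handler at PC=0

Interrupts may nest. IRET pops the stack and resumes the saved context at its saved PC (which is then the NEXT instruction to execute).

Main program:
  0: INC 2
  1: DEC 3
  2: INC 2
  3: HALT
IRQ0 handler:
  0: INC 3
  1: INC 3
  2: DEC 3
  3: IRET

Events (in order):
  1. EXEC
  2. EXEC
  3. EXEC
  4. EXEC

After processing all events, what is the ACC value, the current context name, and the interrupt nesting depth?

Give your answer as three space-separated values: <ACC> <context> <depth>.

Answer: 1 MAIN 0

Derivation:
Event 1 (EXEC): [MAIN] PC=0: INC 2 -> ACC=2
Event 2 (EXEC): [MAIN] PC=1: DEC 3 -> ACC=-1
Event 3 (EXEC): [MAIN] PC=2: INC 2 -> ACC=1
Event 4 (EXEC): [MAIN] PC=3: HALT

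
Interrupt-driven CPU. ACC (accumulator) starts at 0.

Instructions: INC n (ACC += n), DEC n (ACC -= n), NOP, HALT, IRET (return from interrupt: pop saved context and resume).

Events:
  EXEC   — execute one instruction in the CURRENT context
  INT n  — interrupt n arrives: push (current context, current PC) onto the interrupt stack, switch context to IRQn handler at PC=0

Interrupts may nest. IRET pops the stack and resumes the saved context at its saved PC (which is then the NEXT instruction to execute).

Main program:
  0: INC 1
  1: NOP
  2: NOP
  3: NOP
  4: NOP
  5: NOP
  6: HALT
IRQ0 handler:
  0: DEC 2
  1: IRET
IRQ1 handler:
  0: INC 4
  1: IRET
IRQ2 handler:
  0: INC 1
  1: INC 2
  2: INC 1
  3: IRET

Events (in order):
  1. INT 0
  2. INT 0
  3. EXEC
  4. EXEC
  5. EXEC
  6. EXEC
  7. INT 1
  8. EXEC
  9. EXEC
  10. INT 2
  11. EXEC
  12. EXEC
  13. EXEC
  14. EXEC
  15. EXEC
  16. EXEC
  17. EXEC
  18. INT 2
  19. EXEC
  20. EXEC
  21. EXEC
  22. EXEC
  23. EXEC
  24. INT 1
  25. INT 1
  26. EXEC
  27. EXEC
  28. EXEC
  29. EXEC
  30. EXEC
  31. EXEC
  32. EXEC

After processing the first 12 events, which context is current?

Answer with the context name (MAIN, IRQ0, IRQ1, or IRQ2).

Event 1 (INT 0): INT 0 arrives: push (MAIN, PC=0), enter IRQ0 at PC=0 (depth now 1)
Event 2 (INT 0): INT 0 arrives: push (IRQ0, PC=0), enter IRQ0 at PC=0 (depth now 2)
Event 3 (EXEC): [IRQ0] PC=0: DEC 2 -> ACC=-2
Event 4 (EXEC): [IRQ0] PC=1: IRET -> resume IRQ0 at PC=0 (depth now 1)
Event 5 (EXEC): [IRQ0] PC=0: DEC 2 -> ACC=-4
Event 6 (EXEC): [IRQ0] PC=1: IRET -> resume MAIN at PC=0 (depth now 0)
Event 7 (INT 1): INT 1 arrives: push (MAIN, PC=0), enter IRQ1 at PC=0 (depth now 1)
Event 8 (EXEC): [IRQ1] PC=0: INC 4 -> ACC=0
Event 9 (EXEC): [IRQ1] PC=1: IRET -> resume MAIN at PC=0 (depth now 0)
Event 10 (INT 2): INT 2 arrives: push (MAIN, PC=0), enter IRQ2 at PC=0 (depth now 1)
Event 11 (EXEC): [IRQ2] PC=0: INC 1 -> ACC=1
Event 12 (EXEC): [IRQ2] PC=1: INC 2 -> ACC=3

Answer: IRQ2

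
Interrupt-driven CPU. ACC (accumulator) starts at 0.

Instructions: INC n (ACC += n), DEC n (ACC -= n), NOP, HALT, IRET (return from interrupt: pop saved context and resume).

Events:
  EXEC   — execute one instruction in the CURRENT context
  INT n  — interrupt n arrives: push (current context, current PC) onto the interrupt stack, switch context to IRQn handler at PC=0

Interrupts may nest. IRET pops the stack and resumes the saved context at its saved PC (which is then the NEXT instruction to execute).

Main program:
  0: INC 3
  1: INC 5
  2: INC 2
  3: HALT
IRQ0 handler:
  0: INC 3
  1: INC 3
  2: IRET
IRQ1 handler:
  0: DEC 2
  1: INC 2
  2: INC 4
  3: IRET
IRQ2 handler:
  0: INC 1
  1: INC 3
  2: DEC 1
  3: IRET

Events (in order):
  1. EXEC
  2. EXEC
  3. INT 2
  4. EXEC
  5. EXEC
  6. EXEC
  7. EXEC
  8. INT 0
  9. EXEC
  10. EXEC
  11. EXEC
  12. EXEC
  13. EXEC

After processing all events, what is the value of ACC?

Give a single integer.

Answer: 19

Derivation:
Event 1 (EXEC): [MAIN] PC=0: INC 3 -> ACC=3
Event 2 (EXEC): [MAIN] PC=1: INC 5 -> ACC=8
Event 3 (INT 2): INT 2 arrives: push (MAIN, PC=2), enter IRQ2 at PC=0 (depth now 1)
Event 4 (EXEC): [IRQ2] PC=0: INC 1 -> ACC=9
Event 5 (EXEC): [IRQ2] PC=1: INC 3 -> ACC=12
Event 6 (EXEC): [IRQ2] PC=2: DEC 1 -> ACC=11
Event 7 (EXEC): [IRQ2] PC=3: IRET -> resume MAIN at PC=2 (depth now 0)
Event 8 (INT 0): INT 0 arrives: push (MAIN, PC=2), enter IRQ0 at PC=0 (depth now 1)
Event 9 (EXEC): [IRQ0] PC=0: INC 3 -> ACC=14
Event 10 (EXEC): [IRQ0] PC=1: INC 3 -> ACC=17
Event 11 (EXEC): [IRQ0] PC=2: IRET -> resume MAIN at PC=2 (depth now 0)
Event 12 (EXEC): [MAIN] PC=2: INC 2 -> ACC=19
Event 13 (EXEC): [MAIN] PC=3: HALT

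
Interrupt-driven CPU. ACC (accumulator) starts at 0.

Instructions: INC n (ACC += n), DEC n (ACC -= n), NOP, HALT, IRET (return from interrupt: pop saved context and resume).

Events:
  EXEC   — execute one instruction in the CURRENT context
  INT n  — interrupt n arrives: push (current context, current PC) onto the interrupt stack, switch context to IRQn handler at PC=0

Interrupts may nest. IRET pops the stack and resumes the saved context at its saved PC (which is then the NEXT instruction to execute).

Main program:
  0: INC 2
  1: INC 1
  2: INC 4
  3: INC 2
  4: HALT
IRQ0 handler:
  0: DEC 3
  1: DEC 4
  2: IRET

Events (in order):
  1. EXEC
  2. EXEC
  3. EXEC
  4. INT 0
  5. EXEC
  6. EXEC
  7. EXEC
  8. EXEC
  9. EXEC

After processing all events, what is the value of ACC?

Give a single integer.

Event 1 (EXEC): [MAIN] PC=0: INC 2 -> ACC=2
Event 2 (EXEC): [MAIN] PC=1: INC 1 -> ACC=3
Event 3 (EXEC): [MAIN] PC=2: INC 4 -> ACC=7
Event 4 (INT 0): INT 0 arrives: push (MAIN, PC=3), enter IRQ0 at PC=0 (depth now 1)
Event 5 (EXEC): [IRQ0] PC=0: DEC 3 -> ACC=4
Event 6 (EXEC): [IRQ0] PC=1: DEC 4 -> ACC=0
Event 7 (EXEC): [IRQ0] PC=2: IRET -> resume MAIN at PC=3 (depth now 0)
Event 8 (EXEC): [MAIN] PC=3: INC 2 -> ACC=2
Event 9 (EXEC): [MAIN] PC=4: HALT

Answer: 2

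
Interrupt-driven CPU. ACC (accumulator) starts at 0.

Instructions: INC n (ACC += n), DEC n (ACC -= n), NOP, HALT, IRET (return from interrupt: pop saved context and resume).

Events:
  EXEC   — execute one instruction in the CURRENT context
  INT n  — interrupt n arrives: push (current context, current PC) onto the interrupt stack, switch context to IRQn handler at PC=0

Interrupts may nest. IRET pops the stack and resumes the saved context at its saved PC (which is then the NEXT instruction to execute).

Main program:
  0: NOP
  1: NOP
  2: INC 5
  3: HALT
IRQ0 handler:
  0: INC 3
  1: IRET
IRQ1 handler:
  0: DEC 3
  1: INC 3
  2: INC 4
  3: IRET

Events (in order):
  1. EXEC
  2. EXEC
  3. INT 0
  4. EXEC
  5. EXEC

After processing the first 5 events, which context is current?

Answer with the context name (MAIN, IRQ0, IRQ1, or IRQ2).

Event 1 (EXEC): [MAIN] PC=0: NOP
Event 2 (EXEC): [MAIN] PC=1: NOP
Event 3 (INT 0): INT 0 arrives: push (MAIN, PC=2), enter IRQ0 at PC=0 (depth now 1)
Event 4 (EXEC): [IRQ0] PC=0: INC 3 -> ACC=3
Event 5 (EXEC): [IRQ0] PC=1: IRET -> resume MAIN at PC=2 (depth now 0)

Answer: MAIN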